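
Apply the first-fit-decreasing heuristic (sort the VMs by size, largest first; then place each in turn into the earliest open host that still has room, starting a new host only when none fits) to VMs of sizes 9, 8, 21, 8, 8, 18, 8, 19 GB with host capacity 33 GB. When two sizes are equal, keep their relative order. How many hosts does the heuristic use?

4

Sorted descending: 21, 19, 18, 9, 8, 8, 8, 8.
  21 → host 1 (new)  [load 21/33]
  19 → host 2 (new)  [load 19/33]
  18 → host 3 (new)  [load 18/33]
  9 → host 1  [load 30/33]
  8 → host 2  [load 27/33]
  8 → host 3  [load 26/33]
  8 → host 4 (new)  [load 8/33]
  8 → host 4  [load 16/33]
4 hosts opened.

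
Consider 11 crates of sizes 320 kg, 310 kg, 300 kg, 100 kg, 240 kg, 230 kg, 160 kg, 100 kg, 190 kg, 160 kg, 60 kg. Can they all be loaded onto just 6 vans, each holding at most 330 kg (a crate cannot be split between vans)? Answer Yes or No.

No

Total = 2170 kg; ⌈2170/330⌉ = 7.
At least 7 vans are required, but only 6 are allowed.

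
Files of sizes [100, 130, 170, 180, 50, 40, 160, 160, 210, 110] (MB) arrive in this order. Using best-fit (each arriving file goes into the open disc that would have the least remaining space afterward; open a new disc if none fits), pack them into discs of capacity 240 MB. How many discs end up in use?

7

  100 → disc 1 (new)  [load 100/240]
  130 → disc 1  [load 230/240]
  170 → disc 2 (new)  [load 170/240]
  180 → disc 3 (new)  [load 180/240]
  50 → disc 3  [load 230/240]
  40 → disc 2  [load 210/240]
  160 → disc 4 (new)  [load 160/240]
  160 → disc 5 (new)  [load 160/240]
  210 → disc 6 (new)  [load 210/240]
  110 → disc 7 (new)  [load 110/240]
7 discs opened.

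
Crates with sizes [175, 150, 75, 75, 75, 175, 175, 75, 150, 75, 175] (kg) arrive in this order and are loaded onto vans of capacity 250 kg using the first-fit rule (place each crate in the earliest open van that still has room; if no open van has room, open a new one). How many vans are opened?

6

  175 → van 1 (new)  [load 175/250]
  150 → van 2 (new)  [load 150/250]
  75 → van 1  [load 250/250]
  75 → van 2  [load 225/250]
  75 → van 3 (new)  [load 75/250]
  175 → van 3  [load 250/250]
  175 → van 4 (new)  [load 175/250]
  75 → van 4  [load 250/250]
  150 → van 5 (new)  [load 150/250]
  75 → van 5  [load 225/250]
  175 → van 6 (new)  [load 175/250]
6 vans opened.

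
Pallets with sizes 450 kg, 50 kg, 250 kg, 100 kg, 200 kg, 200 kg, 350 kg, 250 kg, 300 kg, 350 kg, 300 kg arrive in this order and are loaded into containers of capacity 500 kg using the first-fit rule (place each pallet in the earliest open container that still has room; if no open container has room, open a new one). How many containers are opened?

8

  450 → container 1 (new)  [load 450/500]
  50 → container 1  [load 500/500]
  250 → container 2 (new)  [load 250/500]
  100 → container 2  [load 350/500]
  200 → container 3 (new)  [load 200/500]
  200 → container 3  [load 400/500]
  350 → container 4 (new)  [load 350/500]
  250 → container 5 (new)  [load 250/500]
  300 → container 6 (new)  [load 300/500]
  350 → container 7 (new)  [load 350/500]
  300 → container 8 (new)  [load 300/500]
8 containers opened.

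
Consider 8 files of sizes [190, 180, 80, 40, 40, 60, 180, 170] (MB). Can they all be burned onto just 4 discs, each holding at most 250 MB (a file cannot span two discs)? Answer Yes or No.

Yes

A valid assignment using 4 discs:
  disc 1: 190 + 60 = 250
  disc 2: 180 + 40 = 220
  disc 3: 180 + 40 = 220
  disc 4: 170 + 80 = 250
Every load is within 250 MB, so 4 discs suffice.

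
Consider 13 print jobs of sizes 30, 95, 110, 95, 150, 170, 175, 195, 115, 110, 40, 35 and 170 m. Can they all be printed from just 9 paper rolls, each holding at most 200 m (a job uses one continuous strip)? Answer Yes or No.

A valid assignment using 9 paper rolls:
  roll 1: 195 = 195
  roll 2: 175 = 175
  roll 3: 170 + 30 = 200
  roll 4: 170 = 170
  roll 5: 150 + 40 = 190
  roll 6: 115 + 35 = 150
  roll 7: 110 = 110
  roll 8: 110 = 110
  roll 9: 95 + 95 = 190
Every load is within 200 m, so 9 paper rolls suffice.

Yes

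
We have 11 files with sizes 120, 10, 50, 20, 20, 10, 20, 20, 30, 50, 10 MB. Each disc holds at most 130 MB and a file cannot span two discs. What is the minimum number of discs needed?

3

Total = 120 + 50 + 50 + 30 + 20 + 20 + 20 + 20 + 10 + 10 + 10 = 360 MB.
Lower bound: ⌈360/130⌉ = 3 discs.
A packing using 3 discs:
  disc 1: 120 + 10 = 130
  disc 2: 50 + 50 + 30 = 130
  disc 3: 20 + 20 + 20 + 20 + 10 + 10 = 100
This matches the lower bound, so 3 is optimal.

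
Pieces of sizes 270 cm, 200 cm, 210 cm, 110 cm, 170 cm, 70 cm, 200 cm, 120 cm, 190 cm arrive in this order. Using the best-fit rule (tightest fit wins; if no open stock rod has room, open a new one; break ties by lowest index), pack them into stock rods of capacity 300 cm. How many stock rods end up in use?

7

  270 → stock rod 1 (new)  [load 270/300]
  200 → stock rod 2 (new)  [load 200/300]
  210 → stock rod 3 (new)  [load 210/300]
  110 → stock rod 4 (new)  [load 110/300]
  170 → stock rod 4  [load 280/300]
  70 → stock rod 3  [load 280/300]
  200 → stock rod 5 (new)  [load 200/300]
  120 → stock rod 6 (new)  [load 120/300]
  190 → stock rod 7 (new)  [load 190/300]
7 stock rods opened.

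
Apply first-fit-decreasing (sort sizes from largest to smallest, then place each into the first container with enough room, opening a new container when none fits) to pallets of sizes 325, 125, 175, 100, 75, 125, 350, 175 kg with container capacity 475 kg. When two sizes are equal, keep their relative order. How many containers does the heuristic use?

Sorted descending: 350, 325, 175, 175, 125, 125, 100, 75.
  350 → container 1 (new)  [load 350/475]
  325 → container 2 (new)  [load 325/475]
  175 → container 3 (new)  [load 175/475]
  175 → container 3  [load 350/475]
  125 → container 1  [load 475/475]
  125 → container 2  [load 450/475]
  100 → container 3  [load 450/475]
  75 → container 4 (new)  [load 75/475]
4 containers opened.

4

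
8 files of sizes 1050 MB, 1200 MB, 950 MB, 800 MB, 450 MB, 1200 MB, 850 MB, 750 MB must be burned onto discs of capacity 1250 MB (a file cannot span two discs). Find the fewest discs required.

Total = 1200 + 1200 + 1050 + 950 + 850 + 800 + 750 + 450 = 7250 MB.
Lower bound: ⌈7250/1250⌉ = 6 discs.
Also, 7 files each exceed 625 MB, and no two of those can share a disc, so at least 7 discs are needed.
A packing using 7 discs:
  disc 1: 1200 = 1200
  disc 2: 1200 = 1200
  disc 3: 1050 = 1050
  disc 4: 950 = 950
  disc 5: 850 = 850
  disc 6: 800 + 450 = 1250
  disc 7: 750 = 750
This matches the lower bound, so 7 is optimal.

7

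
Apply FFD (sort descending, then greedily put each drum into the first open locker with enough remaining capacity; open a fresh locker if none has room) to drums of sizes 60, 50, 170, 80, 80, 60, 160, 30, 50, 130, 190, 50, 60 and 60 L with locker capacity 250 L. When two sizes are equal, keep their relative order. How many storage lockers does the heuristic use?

Sorted descending: 190, 170, 160, 130, 80, 80, 60, 60, 60, 60, 50, 50, 50, 30.
  190 → locker 1 (new)  [load 190/250]
  170 → locker 2 (new)  [load 170/250]
  160 → locker 3 (new)  [load 160/250]
  130 → locker 4 (new)  [load 130/250]
  80 → locker 2  [load 250/250]
  80 → locker 3  [load 240/250]
  60 → locker 1  [load 250/250]
  60 → locker 4  [load 190/250]
  60 → locker 4  [load 250/250]
  60 → locker 5 (new)  [load 60/250]
  50 → locker 5  [load 110/250]
  50 → locker 5  [load 160/250]
  50 → locker 5  [load 210/250]
  30 → locker 5  [load 240/250]
5 storage lockers opened.

5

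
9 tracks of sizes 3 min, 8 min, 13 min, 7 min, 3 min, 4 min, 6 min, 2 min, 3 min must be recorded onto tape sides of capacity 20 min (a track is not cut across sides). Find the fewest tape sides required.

Total = 13 + 8 + 7 + 6 + 4 + 3 + 3 + 3 + 2 = 49 min.
Lower bound: ⌈49/20⌉ = 3 tape sides.
A packing using 3 tape sides:
  side 1: 13 + 7 = 20
  side 2: 8 + 6 + 4 + 2 = 20
  side 3: 3 + 3 + 3 = 9
This matches the lower bound, so 3 is optimal.

3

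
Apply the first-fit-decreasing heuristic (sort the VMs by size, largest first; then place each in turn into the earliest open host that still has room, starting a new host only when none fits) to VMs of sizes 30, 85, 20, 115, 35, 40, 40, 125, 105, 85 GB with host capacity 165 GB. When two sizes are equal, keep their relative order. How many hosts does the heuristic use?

5

Sorted descending: 125, 115, 105, 85, 85, 40, 40, 35, 30, 20.
  125 → host 1 (new)  [load 125/165]
  115 → host 2 (new)  [load 115/165]
  105 → host 3 (new)  [load 105/165]
  85 → host 4 (new)  [load 85/165]
  85 → host 5 (new)  [load 85/165]
  40 → host 1  [load 165/165]
  40 → host 2  [load 155/165]
  35 → host 3  [load 140/165]
  30 → host 4  [load 115/165]
  20 → host 3  [load 160/165]
5 hosts opened.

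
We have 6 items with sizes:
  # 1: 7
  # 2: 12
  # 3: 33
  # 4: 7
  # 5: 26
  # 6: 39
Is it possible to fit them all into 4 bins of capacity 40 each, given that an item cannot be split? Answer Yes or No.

A valid assignment using 4 bins:
  bin 1: 39 = 39
  bin 2: 33 + 7 = 40
  bin 3: 26 + 12 = 38
  bin 4: 7 = 7
Every load is within 40, so 4 bins suffice.

Yes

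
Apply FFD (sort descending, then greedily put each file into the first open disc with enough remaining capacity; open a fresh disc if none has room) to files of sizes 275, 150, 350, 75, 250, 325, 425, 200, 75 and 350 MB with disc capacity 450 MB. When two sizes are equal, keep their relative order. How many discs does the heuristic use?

6

Sorted descending: 425, 350, 350, 325, 275, 250, 200, 150, 75, 75.
  425 → disc 1 (new)  [load 425/450]
  350 → disc 2 (new)  [load 350/450]
  350 → disc 3 (new)  [load 350/450]
  325 → disc 4 (new)  [load 325/450]
  275 → disc 5 (new)  [load 275/450]
  250 → disc 6 (new)  [load 250/450]
  200 → disc 6  [load 450/450]
  150 → disc 5  [load 425/450]
  75 → disc 2  [load 425/450]
  75 → disc 3  [load 425/450]
6 discs opened.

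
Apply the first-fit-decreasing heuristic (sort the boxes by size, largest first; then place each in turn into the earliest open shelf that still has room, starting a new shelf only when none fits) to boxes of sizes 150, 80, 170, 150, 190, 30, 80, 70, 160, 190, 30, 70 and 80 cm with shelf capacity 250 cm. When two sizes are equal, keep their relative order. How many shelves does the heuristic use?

7

Sorted descending: 190, 190, 170, 160, 150, 150, 80, 80, 80, 70, 70, 30, 30.
  190 → shelf 1 (new)  [load 190/250]
  190 → shelf 2 (new)  [load 190/250]
  170 → shelf 3 (new)  [load 170/250]
  160 → shelf 4 (new)  [load 160/250]
  150 → shelf 5 (new)  [load 150/250]
  150 → shelf 6 (new)  [load 150/250]
  80 → shelf 3  [load 250/250]
  80 → shelf 4  [load 240/250]
  80 → shelf 5  [load 230/250]
  70 → shelf 6  [load 220/250]
  70 → shelf 7 (new)  [load 70/250]
  30 → shelf 1  [load 220/250]
  30 → shelf 1  [load 250/250]
7 shelves opened.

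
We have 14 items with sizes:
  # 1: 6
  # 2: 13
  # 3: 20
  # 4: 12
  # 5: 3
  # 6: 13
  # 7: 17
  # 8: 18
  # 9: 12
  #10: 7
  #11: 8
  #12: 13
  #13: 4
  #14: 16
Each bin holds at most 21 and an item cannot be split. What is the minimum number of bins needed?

Total = 20 + 18 + 17 + 16 + 13 + 13 + 13 + 12 + 12 + 8 + 7 + 6 + 4 + 3 = 162.
Lower bound: ⌈162/21⌉ = 8 bins.
Also, 9 items each exceed 21/2, and no two of those can share a bin, so at least 9 bins are needed.
A packing using 9 bins:
  bin 1: 20 = 20
  bin 2: 18 + 3 = 21
  bin 3: 17 + 4 = 21
  bin 4: 16 = 16
  bin 5: 13 + 8 = 21
  bin 6: 13 + 7 = 20
  bin 7: 13 + 6 = 19
  bin 8: 12 = 12
  bin 9: 12 = 12
This matches the lower bound, so 9 is optimal.

9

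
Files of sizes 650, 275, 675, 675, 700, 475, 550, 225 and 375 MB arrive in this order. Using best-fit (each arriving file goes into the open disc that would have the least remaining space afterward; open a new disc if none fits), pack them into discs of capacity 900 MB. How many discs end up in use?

  650 → disc 1 (new)  [load 650/900]
  275 → disc 2 (new)  [load 275/900]
  675 → disc 3 (new)  [load 675/900]
  675 → disc 4 (new)  [load 675/900]
  700 → disc 5 (new)  [load 700/900]
  475 → disc 2  [load 750/900]
  550 → disc 6 (new)  [load 550/900]
  225 → disc 3  [load 900/900]
  375 → disc 7 (new)  [load 375/900]
7 discs opened.

7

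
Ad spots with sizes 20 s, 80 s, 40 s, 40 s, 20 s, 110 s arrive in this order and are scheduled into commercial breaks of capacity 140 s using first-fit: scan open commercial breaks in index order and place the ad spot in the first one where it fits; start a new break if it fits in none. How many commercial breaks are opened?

3

  20 → break 1 (new)  [load 20/140]
  80 → break 1  [load 100/140]
  40 → break 1  [load 140/140]
  40 → break 2 (new)  [load 40/140]
  20 → break 2  [load 60/140]
  110 → break 3 (new)  [load 110/140]
3 commercial breaks opened.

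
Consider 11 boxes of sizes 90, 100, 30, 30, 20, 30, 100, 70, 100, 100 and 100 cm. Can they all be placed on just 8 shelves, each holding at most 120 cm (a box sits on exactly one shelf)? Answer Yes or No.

Yes

A valid assignment using 8 shelves:
  shelf 1: 100 + 20 = 120
  shelf 2: 100 = 100
  shelf 3: 100 = 100
  shelf 4: 100 = 100
  shelf 5: 100 = 100
  shelf 6: 90 + 30 = 120
  shelf 7: 70 + 30 = 100
  shelf 8: 30 = 30
Every load is within 120 cm, so 8 shelves suffice.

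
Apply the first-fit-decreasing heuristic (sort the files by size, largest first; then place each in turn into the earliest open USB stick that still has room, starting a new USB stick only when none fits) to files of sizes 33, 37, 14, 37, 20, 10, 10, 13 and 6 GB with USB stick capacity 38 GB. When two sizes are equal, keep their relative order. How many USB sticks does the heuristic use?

Sorted descending: 37, 37, 33, 20, 14, 13, 10, 10, 6.
  37 → USB stick 1 (new)  [load 37/38]
  37 → USB stick 2 (new)  [load 37/38]
  33 → USB stick 3 (new)  [load 33/38]
  20 → USB stick 4 (new)  [load 20/38]
  14 → USB stick 4  [load 34/38]
  13 → USB stick 5 (new)  [load 13/38]
  10 → USB stick 5  [load 23/38]
  10 → USB stick 5  [load 33/38]
  6 → USB stick 6 (new)  [load 6/38]
6 USB sticks opened.

6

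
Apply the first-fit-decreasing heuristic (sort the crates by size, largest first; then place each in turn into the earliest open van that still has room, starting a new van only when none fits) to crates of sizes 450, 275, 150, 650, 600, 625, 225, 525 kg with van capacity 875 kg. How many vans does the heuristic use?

5

Sorted descending: 650, 625, 600, 525, 450, 275, 225, 150.
  650 → van 1 (new)  [load 650/875]
  625 → van 2 (new)  [load 625/875]
  600 → van 3 (new)  [load 600/875]
  525 → van 4 (new)  [load 525/875]
  450 → van 5 (new)  [load 450/875]
  275 → van 3  [load 875/875]
  225 → van 1  [load 875/875]
  150 → van 2  [load 775/875]
5 vans opened.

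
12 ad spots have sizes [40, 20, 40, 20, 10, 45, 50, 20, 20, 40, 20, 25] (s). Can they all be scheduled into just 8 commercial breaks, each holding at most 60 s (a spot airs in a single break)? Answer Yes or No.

A valid assignment using 7 commercial breaks:
  break 1: 50 + 10 = 60
  break 2: 45 = 45
  break 3: 40 + 20 = 60
  break 4: 40 + 20 = 60
  break 5: 40 + 20 = 60
  break 6: 25 + 20 = 45
  break 7: 20 = 20
That uses only 7 ≤ 8, so 8 commercial breaks are enough.

Yes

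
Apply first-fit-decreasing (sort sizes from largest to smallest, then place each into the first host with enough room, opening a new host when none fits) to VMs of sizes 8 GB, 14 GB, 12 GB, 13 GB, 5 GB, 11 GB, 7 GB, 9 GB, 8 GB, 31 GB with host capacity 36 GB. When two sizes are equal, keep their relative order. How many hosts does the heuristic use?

Sorted descending: 31, 14, 13, 12, 11, 9, 8, 8, 7, 5.
  31 → host 1 (new)  [load 31/36]
  14 → host 2 (new)  [load 14/36]
  13 → host 2  [load 27/36]
  12 → host 3 (new)  [load 12/36]
  11 → host 3  [load 23/36]
  9 → host 2  [load 36/36]
  8 → host 3  [load 31/36]
  8 → host 4 (new)  [load 8/36]
  7 → host 4  [load 15/36]
  5 → host 1  [load 36/36]
4 hosts opened.

4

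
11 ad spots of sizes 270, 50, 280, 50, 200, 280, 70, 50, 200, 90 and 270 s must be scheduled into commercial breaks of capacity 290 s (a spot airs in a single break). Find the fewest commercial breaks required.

Total = 280 + 280 + 270 + 270 + 200 + 200 + 90 + 70 + 50 + 50 + 50 = 1810 s.
Lower bound: ⌈1810/290⌉ = 7 commercial breaks.
A packing using 7 commercial breaks:
  break 1: 280 = 280
  break 2: 280 = 280
  break 3: 270 = 270
  break 4: 270 = 270
  break 5: 200 + 90 = 290
  break 6: 200 + 70 = 270
  break 7: 50 + 50 + 50 = 150
This matches the lower bound, so 7 is optimal.

7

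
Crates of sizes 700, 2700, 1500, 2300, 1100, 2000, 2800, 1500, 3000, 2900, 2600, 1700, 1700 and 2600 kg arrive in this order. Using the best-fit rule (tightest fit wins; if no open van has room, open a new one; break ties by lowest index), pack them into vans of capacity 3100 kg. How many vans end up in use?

12

  700 → van 1 (new)  [load 700/3100]
  2700 → van 2 (new)  [load 2700/3100]
  1500 → van 1  [load 2200/3100]
  2300 → van 3 (new)  [load 2300/3100]
  1100 → van 4 (new)  [load 1100/3100]
  2000 → van 4  [load 3100/3100]
  2800 → van 5 (new)  [load 2800/3100]
  1500 → van 6 (new)  [load 1500/3100]
  3000 → van 7 (new)  [load 3000/3100]
  2900 → van 8 (new)  [load 2900/3100]
  2600 → van 9 (new)  [load 2600/3100]
  1700 → van 10 (new)  [load 1700/3100]
  1700 → van 11 (new)  [load 1700/3100]
  2600 → van 12 (new)  [load 2600/3100]
12 vans opened.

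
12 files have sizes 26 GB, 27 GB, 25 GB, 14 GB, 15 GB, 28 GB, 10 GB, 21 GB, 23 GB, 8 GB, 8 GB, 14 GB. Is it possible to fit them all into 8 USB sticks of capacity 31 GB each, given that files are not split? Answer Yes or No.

A valid assignment using 8 USB sticks:
  USB stick 1: 28 = 28
  USB stick 2: 27 = 27
  USB stick 3: 26 = 26
  USB stick 4: 25 = 25
  USB stick 5: 23 + 8 = 31
  USB stick 6: 21 + 10 = 31
  USB stick 7: 15 + 14 = 29
  USB stick 8: 14 + 8 = 22
Every load is within 31 GB, so 8 USB sticks suffice.

Yes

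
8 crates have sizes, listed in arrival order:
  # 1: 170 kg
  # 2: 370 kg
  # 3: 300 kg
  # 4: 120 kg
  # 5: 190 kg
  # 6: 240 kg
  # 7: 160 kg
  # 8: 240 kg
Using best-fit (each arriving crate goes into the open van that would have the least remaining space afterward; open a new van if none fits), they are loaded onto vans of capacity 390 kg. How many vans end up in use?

6

  170 → van 1 (new)  [load 170/390]
  370 → van 2 (new)  [load 370/390]
  300 → van 3 (new)  [load 300/390]
  120 → van 1  [load 290/390]
  190 → van 4 (new)  [load 190/390]
  240 → van 5 (new)  [load 240/390]
  160 → van 4  [load 350/390]
  240 → van 6 (new)  [load 240/390]
6 vans opened.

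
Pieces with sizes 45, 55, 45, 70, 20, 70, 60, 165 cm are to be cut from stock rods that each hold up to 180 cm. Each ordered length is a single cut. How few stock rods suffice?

4

Total = 165 + 70 + 70 + 60 + 55 + 45 + 45 + 20 = 530 cm.
Lower bound: ⌈530/180⌉ = 3 stock rods.
A packing using 4 stock rods:
  stock rod 1: 165 = 165
  stock rod 2: 70 + 70 + 20 = 160
  stock rod 3: 60 + 55 + 45 = 160
  stock rod 4: 45 = 45
No arrangement into 3 stock rods stays within capacity, so 4 is optimal.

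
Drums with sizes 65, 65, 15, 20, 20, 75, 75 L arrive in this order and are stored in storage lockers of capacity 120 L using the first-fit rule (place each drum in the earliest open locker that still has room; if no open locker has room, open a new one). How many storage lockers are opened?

4

  65 → locker 1 (new)  [load 65/120]
  65 → locker 2 (new)  [load 65/120]
  15 → locker 1  [load 80/120]
  20 → locker 1  [load 100/120]
  20 → locker 1  [load 120/120]
  75 → locker 3 (new)  [load 75/120]
  75 → locker 4 (new)  [load 75/120]
4 storage lockers opened.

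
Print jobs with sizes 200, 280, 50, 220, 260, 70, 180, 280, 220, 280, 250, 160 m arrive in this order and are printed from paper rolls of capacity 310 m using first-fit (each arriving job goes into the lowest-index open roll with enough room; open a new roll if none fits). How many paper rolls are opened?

  200 → roll 1 (new)  [load 200/310]
  280 → roll 2 (new)  [load 280/310]
  50 → roll 1  [load 250/310]
  220 → roll 3 (new)  [load 220/310]
  260 → roll 4 (new)  [load 260/310]
  70 → roll 3  [load 290/310]
  180 → roll 5 (new)  [load 180/310]
  280 → roll 6 (new)  [load 280/310]
  220 → roll 7 (new)  [load 220/310]
  280 → roll 8 (new)  [load 280/310]
  250 → roll 9 (new)  [load 250/310]
  160 → roll 10 (new)  [load 160/310]
10 paper rolls opened.

10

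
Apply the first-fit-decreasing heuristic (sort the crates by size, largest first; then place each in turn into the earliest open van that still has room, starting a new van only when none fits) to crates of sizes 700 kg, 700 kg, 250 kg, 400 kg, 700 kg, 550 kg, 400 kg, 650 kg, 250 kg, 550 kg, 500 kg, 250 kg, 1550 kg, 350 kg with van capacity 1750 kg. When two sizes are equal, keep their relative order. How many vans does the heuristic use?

Sorted descending: 1550, 700, 700, 700, 650, 550, 550, 500, 400, 400, 350, 250, 250, 250.
  1550 → van 1 (new)  [load 1550/1750]
  700 → van 2 (new)  [load 700/1750]
  700 → van 2  [load 1400/1750]
  700 → van 3 (new)  [load 700/1750]
  650 → van 3  [load 1350/1750]
  550 → van 4 (new)  [load 550/1750]
  550 → van 4  [load 1100/1750]
  500 → van 4  [load 1600/1750]
  400 → van 3  [load 1750/1750]
  400 → van 5 (new)  [load 400/1750]
  350 → van 2  [load 1750/1750]
  250 → van 5  [load 650/1750]
  250 → van 5  [load 900/1750]
  250 → van 5  [load 1150/1750]
5 vans opened.

5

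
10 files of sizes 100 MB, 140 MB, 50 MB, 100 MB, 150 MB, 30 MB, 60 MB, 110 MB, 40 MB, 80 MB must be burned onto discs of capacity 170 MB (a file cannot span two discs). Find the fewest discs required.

6

Total = 150 + 140 + 110 + 100 + 100 + 80 + 60 + 50 + 40 + 30 = 860 MB.
Lower bound: ⌈860/170⌉ = 6 discs.
A packing using 6 discs:
  disc 1: 150 = 150
  disc 2: 140 + 30 = 170
  disc 3: 110 + 60 = 170
  disc 4: 100 + 50 = 150
  disc 5: 100 + 40 = 140
  disc 6: 80 = 80
This matches the lower bound, so 6 is optimal.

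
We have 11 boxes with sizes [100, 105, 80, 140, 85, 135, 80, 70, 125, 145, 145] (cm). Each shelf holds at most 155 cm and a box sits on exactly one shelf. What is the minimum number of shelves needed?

Total = 145 + 145 + 140 + 135 + 125 + 105 + 100 + 85 + 80 + 80 + 70 = 1210 cm.
Lower bound: ⌈1210/155⌉ = 8 shelves.
Also, 10 boxes each exceed 155/2 cm, and no two of those can share a shelf, so at least 10 shelves are needed.
A packing using 10 shelves:
  shelf 1: 145 = 145
  shelf 2: 145 = 145
  shelf 3: 140 = 140
  shelf 4: 135 = 135
  shelf 5: 125 = 125
  shelf 6: 105 = 105
  shelf 7: 100 = 100
  shelf 8: 85 + 70 = 155
  shelf 9: 80 = 80
  shelf 10: 80 = 80
This matches the lower bound, so 10 is optimal.

10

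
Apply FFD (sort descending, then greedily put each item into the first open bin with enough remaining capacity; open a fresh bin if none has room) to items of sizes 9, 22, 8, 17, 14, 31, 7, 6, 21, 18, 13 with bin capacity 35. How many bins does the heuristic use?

5

Sorted descending: 31, 22, 21, 18, 17, 14, 13, 9, 8, 7, 6.
  31 → bin 1 (new)  [load 31/35]
  22 → bin 2 (new)  [load 22/35]
  21 → bin 3 (new)  [load 21/35]
  18 → bin 4 (new)  [load 18/35]
  17 → bin 4  [load 35/35]
  14 → bin 3  [load 35/35]
  13 → bin 2  [load 35/35]
  9 → bin 5 (new)  [load 9/35]
  8 → bin 5  [load 17/35]
  7 → bin 5  [load 24/35]
  6 → bin 5  [load 30/35]
5 bins opened.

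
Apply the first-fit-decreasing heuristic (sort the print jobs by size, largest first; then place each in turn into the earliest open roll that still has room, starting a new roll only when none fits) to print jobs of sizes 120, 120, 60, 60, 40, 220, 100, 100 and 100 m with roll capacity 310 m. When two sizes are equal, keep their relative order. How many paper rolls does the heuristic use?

4

Sorted descending: 220, 120, 120, 100, 100, 100, 60, 60, 40.
  220 → roll 1 (new)  [load 220/310]
  120 → roll 2 (new)  [load 120/310]
  120 → roll 2  [load 240/310]
  100 → roll 3 (new)  [load 100/310]
  100 → roll 3  [load 200/310]
  100 → roll 3  [load 300/310]
  60 → roll 1  [load 280/310]
  60 → roll 2  [load 300/310]
  40 → roll 4 (new)  [load 40/310]
4 paper rolls opened.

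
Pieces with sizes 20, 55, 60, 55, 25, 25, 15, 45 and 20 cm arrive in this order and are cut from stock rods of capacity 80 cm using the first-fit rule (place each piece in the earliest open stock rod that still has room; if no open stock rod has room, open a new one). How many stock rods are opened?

  20 → stock rod 1 (new)  [load 20/80]
  55 → stock rod 1  [load 75/80]
  60 → stock rod 2 (new)  [load 60/80]
  55 → stock rod 3 (new)  [load 55/80]
  25 → stock rod 3  [load 80/80]
  25 → stock rod 4 (new)  [load 25/80]
  15 → stock rod 2  [load 75/80]
  45 → stock rod 4  [load 70/80]
  20 → stock rod 5 (new)  [load 20/80]
5 stock rods opened.

5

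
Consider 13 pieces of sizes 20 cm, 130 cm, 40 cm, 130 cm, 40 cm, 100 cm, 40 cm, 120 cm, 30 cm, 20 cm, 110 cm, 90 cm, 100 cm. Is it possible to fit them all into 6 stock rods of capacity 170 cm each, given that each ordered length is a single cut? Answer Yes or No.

Total = 970 cm; ⌈970/170⌉ = 6.
7 pieces each exceed half the capacity and cannot share a stock rod, forcing at least 7 stock rods.
At least 7 stock rods are required, but only 6 are allowed.

No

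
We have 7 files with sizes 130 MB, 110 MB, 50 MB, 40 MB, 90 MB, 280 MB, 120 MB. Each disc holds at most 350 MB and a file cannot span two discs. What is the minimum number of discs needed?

3

Total = 280 + 130 + 120 + 110 + 90 + 50 + 40 = 820 MB.
Lower bound: ⌈820/350⌉ = 3 discs.
A packing using 3 discs:
  disc 1: 280 + 50 = 330
  disc 2: 130 + 120 + 90 = 340
  disc 3: 110 + 40 = 150
This matches the lower bound, so 3 is optimal.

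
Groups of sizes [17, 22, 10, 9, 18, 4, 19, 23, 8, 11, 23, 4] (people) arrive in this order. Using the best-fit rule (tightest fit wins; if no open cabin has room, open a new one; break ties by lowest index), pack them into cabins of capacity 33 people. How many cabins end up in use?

  17 → cabin 1 (new)  [load 17/33]
  22 → cabin 2 (new)  [load 22/33]
  10 → cabin 2  [load 32/33]
  9 → cabin 1  [load 26/33]
  18 → cabin 3 (new)  [load 18/33]
  4 → cabin 1  [load 30/33]
  19 → cabin 4 (new)  [load 19/33]
  23 → cabin 5 (new)  [load 23/33]
  8 → cabin 5  [load 31/33]
  11 → cabin 4  [load 30/33]
  23 → cabin 6 (new)  [load 23/33]
  4 → cabin 6  [load 27/33]
6 cabins opened.

6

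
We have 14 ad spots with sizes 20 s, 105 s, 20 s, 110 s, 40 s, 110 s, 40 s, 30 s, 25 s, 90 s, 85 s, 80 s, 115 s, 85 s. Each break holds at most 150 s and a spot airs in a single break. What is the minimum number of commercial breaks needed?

Total = 115 + 110 + 110 + 105 + 90 + 85 + 85 + 80 + 40 + 40 + 30 + 25 + 20 + 20 = 955 s.
Lower bound: ⌈955/150⌉ = 7 commercial breaks.
Also, 8 ad spots each exceed 75 s, and no two of those can share a break, so at least 8 commercial breaks are needed.
A packing using 8 commercial breaks:
  break 1: 115 + 30 = 145
  break 2: 110 + 40 = 150
  break 3: 110 + 40 = 150
  break 4: 105 + 25 + 20 = 150
  break 5: 90 + 20 = 110
  break 6: 85 = 85
  break 7: 85 = 85
  break 8: 80 = 80
This matches the lower bound, so 8 is optimal.

8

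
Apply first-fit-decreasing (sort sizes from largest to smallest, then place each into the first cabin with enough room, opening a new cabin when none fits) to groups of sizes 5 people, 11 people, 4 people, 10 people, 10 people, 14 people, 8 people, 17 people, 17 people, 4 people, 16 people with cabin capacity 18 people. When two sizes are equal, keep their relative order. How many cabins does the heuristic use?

7

Sorted descending: 17, 17, 16, 14, 11, 10, 10, 8, 5, 4, 4.
  17 → cabin 1 (new)  [load 17/18]
  17 → cabin 2 (new)  [load 17/18]
  16 → cabin 3 (new)  [load 16/18]
  14 → cabin 4 (new)  [load 14/18]
  11 → cabin 5 (new)  [load 11/18]
  10 → cabin 6 (new)  [load 10/18]
  10 → cabin 7 (new)  [load 10/18]
  8 → cabin 6  [load 18/18]
  5 → cabin 5  [load 16/18]
  4 → cabin 4  [load 18/18]
  4 → cabin 7  [load 14/18]
7 cabins opened.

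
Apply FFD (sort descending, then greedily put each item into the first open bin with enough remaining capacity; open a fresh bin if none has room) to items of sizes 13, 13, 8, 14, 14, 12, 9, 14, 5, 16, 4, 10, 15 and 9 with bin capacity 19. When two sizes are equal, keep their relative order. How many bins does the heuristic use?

10

Sorted descending: 16, 15, 14, 14, 14, 13, 13, 12, 10, 9, 9, 8, 5, 4.
  16 → bin 1 (new)  [load 16/19]
  15 → bin 2 (new)  [load 15/19]
  14 → bin 3 (new)  [load 14/19]
  14 → bin 4 (new)  [load 14/19]
  14 → bin 5 (new)  [load 14/19]
  13 → bin 6 (new)  [load 13/19]
  13 → bin 7 (new)  [load 13/19]
  12 → bin 8 (new)  [load 12/19]
  10 → bin 9 (new)  [load 10/19]
  9 → bin 9  [load 19/19]
  9 → bin 10 (new)  [load 9/19]
  8 → bin 10  [load 17/19]
  5 → bin 3  [load 19/19]
  4 → bin 2  [load 19/19]
10 bins opened.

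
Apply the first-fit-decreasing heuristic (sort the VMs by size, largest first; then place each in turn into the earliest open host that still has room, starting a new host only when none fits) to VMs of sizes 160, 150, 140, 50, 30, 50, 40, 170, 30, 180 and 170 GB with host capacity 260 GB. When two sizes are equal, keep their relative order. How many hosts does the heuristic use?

6

Sorted descending: 180, 170, 170, 160, 150, 140, 50, 50, 40, 30, 30.
  180 → host 1 (new)  [load 180/260]
  170 → host 2 (new)  [load 170/260]
  170 → host 3 (new)  [load 170/260]
  160 → host 4 (new)  [load 160/260]
  150 → host 5 (new)  [load 150/260]
  140 → host 6 (new)  [load 140/260]
  50 → host 1  [load 230/260]
  50 → host 2  [load 220/260]
  40 → host 2  [load 260/260]
  30 → host 1  [load 260/260]
  30 → host 3  [load 200/260]
6 hosts opened.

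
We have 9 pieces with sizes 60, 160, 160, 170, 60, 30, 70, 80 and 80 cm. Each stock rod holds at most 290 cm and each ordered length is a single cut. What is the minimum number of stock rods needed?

4

Total = 170 + 160 + 160 + 80 + 80 + 70 + 60 + 60 + 30 = 870 cm.
Lower bound: ⌈870/290⌉ = 3 stock rods.
A packing using 4 stock rods:
  stock rod 1: 170 + 80 + 30 = 280
  stock rod 2: 160 + 80 = 240
  stock rod 3: 160 + 70 + 60 = 290
  stock rod 4: 60 = 60
No arrangement into 3 stock rods stays within capacity, so 4 is optimal.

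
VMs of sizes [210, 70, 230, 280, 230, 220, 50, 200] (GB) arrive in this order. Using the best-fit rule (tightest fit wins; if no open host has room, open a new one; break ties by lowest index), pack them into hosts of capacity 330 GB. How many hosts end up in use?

  210 → host 1 (new)  [load 210/330]
  70 → host 1  [load 280/330]
  230 → host 2 (new)  [load 230/330]
  280 → host 3 (new)  [load 280/330]
  230 → host 4 (new)  [load 230/330]
  220 → host 5 (new)  [load 220/330]
  50 → host 1  [load 330/330]
  200 → host 6 (new)  [load 200/330]
6 hosts opened.

6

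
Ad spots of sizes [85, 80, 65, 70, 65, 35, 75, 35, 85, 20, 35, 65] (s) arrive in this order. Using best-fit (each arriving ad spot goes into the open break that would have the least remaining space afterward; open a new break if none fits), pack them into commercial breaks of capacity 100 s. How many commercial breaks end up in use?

  85 → break 1 (new)  [load 85/100]
  80 → break 2 (new)  [load 80/100]
  65 → break 3 (new)  [load 65/100]
  70 → break 4 (new)  [load 70/100]
  65 → break 5 (new)  [load 65/100]
  35 → break 3  [load 100/100]
  75 → break 6 (new)  [load 75/100]
  35 → break 5  [load 100/100]
  85 → break 7 (new)  [load 85/100]
  20 → break 2  [load 100/100]
  35 → break 8 (new)  [load 35/100]
  65 → break 8  [load 100/100]
8 commercial breaks opened.

8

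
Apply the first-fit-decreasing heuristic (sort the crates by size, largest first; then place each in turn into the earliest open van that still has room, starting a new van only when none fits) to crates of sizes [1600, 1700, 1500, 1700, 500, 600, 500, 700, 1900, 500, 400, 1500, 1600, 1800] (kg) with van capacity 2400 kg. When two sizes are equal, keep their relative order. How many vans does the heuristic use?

8

Sorted descending: 1900, 1800, 1700, 1700, 1600, 1600, 1500, 1500, 700, 600, 500, 500, 500, 400.
  1900 → van 1 (new)  [load 1900/2400]
  1800 → van 2 (new)  [load 1800/2400]
  1700 → van 3 (new)  [load 1700/2400]
  1700 → van 4 (new)  [load 1700/2400]
  1600 → van 5 (new)  [load 1600/2400]
  1600 → van 6 (new)  [load 1600/2400]
  1500 → van 7 (new)  [load 1500/2400]
  1500 → van 8 (new)  [load 1500/2400]
  700 → van 3  [load 2400/2400]
  600 → van 2  [load 2400/2400]
  500 → van 1  [load 2400/2400]
  500 → van 4  [load 2200/2400]
  500 → van 5  [load 2100/2400]
  400 → van 6  [load 2000/2400]
8 vans opened.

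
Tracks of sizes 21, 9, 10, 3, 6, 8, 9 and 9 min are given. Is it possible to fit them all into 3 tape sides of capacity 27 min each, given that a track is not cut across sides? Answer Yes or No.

A valid assignment using 3 tape sides:
  side 1: 21 + 6 = 27
  side 2: 10 + 9 + 8 = 27
  side 3: 9 + 9 + 3 = 21
Every load is within 27 min, so 3 tape sides suffice.

Yes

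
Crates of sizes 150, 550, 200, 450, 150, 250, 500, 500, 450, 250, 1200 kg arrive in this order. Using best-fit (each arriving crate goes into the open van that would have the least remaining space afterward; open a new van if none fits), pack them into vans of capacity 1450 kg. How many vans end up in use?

4

  150 → van 1 (new)  [load 150/1450]
  550 → van 1  [load 700/1450]
  200 → van 1  [load 900/1450]
  450 → van 1  [load 1350/1450]
  150 → van 2 (new)  [load 150/1450]
  250 → van 2  [load 400/1450]
  500 → van 2  [load 900/1450]
  500 → van 2  [load 1400/1450]
  450 → van 3 (new)  [load 450/1450]
  250 → van 3  [load 700/1450]
  1200 → van 4 (new)  [load 1200/1450]
4 vans opened.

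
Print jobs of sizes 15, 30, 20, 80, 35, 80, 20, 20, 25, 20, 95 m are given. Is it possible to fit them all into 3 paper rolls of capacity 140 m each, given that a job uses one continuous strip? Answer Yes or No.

Total = 440 m; ⌈440/140⌉ = 4.
At least 4 paper rolls are required, but only 3 are allowed.

No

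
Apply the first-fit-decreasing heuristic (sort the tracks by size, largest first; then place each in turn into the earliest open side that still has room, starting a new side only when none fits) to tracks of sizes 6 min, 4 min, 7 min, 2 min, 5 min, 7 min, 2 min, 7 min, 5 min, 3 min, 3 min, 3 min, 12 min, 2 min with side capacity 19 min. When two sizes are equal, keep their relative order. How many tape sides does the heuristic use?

Sorted descending: 12, 7, 7, 7, 6, 5, 5, 4, 3, 3, 3, 2, 2, 2.
  12 → side 1 (new)  [load 12/19]
  7 → side 1  [load 19/19]
  7 → side 2 (new)  [load 7/19]
  7 → side 2  [load 14/19]
  6 → side 3 (new)  [load 6/19]
  5 → side 2  [load 19/19]
  5 → side 3  [load 11/19]
  4 → side 3  [load 15/19]
  3 → side 3  [load 18/19]
  3 → side 4 (new)  [load 3/19]
  3 → side 4  [load 6/19]
  2 → side 4  [load 8/19]
  2 → side 4  [load 10/19]
  2 → side 4  [load 12/19]
4 tape sides opened.

4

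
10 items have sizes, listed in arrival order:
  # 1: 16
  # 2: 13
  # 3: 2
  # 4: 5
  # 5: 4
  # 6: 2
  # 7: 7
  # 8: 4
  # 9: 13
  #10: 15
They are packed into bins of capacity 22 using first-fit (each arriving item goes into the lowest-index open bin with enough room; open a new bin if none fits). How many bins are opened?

  16 → bin 1 (new)  [load 16/22]
  13 → bin 2 (new)  [load 13/22]
  2 → bin 1  [load 18/22]
  5 → bin 2  [load 18/22]
  4 → bin 1  [load 22/22]
  2 → bin 2  [load 20/22]
  7 → bin 3 (new)  [load 7/22]
  4 → bin 3  [load 11/22]
  13 → bin 4 (new)  [load 13/22]
  15 → bin 5 (new)  [load 15/22]
5 bins opened.

5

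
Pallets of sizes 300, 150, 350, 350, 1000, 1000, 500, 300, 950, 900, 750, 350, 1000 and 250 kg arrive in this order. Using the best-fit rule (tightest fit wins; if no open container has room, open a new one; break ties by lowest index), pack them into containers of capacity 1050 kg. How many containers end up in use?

  300 → container 1 (new)  [load 300/1050]
  150 → container 1  [load 450/1050]
  350 → container 1  [load 800/1050]
  350 → container 2 (new)  [load 350/1050]
  1000 → container 3 (new)  [load 1000/1050]
  1000 → container 4 (new)  [load 1000/1050]
  500 → container 2  [load 850/1050]
  300 → container 5 (new)  [load 300/1050]
  950 → container 6 (new)  [load 950/1050]
  900 → container 7 (new)  [load 900/1050]
  750 → container 5  [load 1050/1050]
  350 → container 8 (new)  [load 350/1050]
  1000 → container 9 (new)  [load 1000/1050]
  250 → container 1  [load 1050/1050]
9 containers opened.

9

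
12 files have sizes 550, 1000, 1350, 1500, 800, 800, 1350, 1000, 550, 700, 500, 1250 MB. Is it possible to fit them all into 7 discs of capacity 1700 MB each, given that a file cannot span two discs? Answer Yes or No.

No

Total = 11350 MB; ⌈11350/1700⌉ = 7.
The bound of 7 does not rule out 7, but exhaustive search shows no assignment into 7 discs of capacity 1700 MB exists — the minimum is 8.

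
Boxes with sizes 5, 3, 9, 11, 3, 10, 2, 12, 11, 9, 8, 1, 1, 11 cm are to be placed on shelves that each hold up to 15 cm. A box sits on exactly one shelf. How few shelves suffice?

Total = 12 + 11 + 11 + 11 + 10 + 9 + 9 + 8 + 5 + 3 + 3 + 2 + 1 + 1 = 96 cm.
Lower bound: ⌈96/15⌉ = 7 shelves.
Also, 8 boxes each exceed 15/2 cm, and no two of those can share a shelf, so at least 8 shelves are needed.
A packing using 8 shelves:
  shelf 1: 12 + 3 = 15
  shelf 2: 11 + 3 + 1 = 15
  shelf 3: 11 + 2 + 1 = 14
  shelf 4: 11 = 11
  shelf 5: 10 + 5 = 15
  shelf 6: 9 = 9
  shelf 7: 9 = 9
  shelf 8: 8 = 8
This matches the lower bound, so 8 is optimal.

8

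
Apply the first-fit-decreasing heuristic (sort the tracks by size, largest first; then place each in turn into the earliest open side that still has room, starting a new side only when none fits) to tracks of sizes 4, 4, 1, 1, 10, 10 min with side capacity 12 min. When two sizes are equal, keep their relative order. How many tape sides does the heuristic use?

3

Sorted descending: 10, 10, 4, 4, 1, 1.
  10 → side 1 (new)  [load 10/12]
  10 → side 2 (new)  [load 10/12]
  4 → side 3 (new)  [load 4/12]
  4 → side 3  [load 8/12]
  1 → side 1  [load 11/12]
  1 → side 1  [load 12/12]
3 tape sides opened.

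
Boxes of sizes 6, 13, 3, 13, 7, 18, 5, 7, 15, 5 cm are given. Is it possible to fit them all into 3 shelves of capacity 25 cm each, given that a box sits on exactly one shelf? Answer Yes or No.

No

Total = 92 cm; ⌈92/25⌉ = 4.
At least 4 shelves are required, but only 3 are allowed.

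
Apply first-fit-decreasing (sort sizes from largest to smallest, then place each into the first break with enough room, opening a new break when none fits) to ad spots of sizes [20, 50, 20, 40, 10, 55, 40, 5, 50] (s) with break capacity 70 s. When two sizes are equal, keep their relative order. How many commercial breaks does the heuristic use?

Sorted descending: 55, 50, 50, 40, 40, 20, 20, 10, 5.
  55 → break 1 (new)  [load 55/70]
  50 → break 2 (new)  [load 50/70]
  50 → break 3 (new)  [load 50/70]
  40 → break 4 (new)  [load 40/70]
  40 → break 5 (new)  [load 40/70]
  20 → break 2  [load 70/70]
  20 → break 3  [load 70/70]
  10 → break 1  [load 65/70]
  5 → break 1  [load 70/70]
5 commercial breaks opened.

5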